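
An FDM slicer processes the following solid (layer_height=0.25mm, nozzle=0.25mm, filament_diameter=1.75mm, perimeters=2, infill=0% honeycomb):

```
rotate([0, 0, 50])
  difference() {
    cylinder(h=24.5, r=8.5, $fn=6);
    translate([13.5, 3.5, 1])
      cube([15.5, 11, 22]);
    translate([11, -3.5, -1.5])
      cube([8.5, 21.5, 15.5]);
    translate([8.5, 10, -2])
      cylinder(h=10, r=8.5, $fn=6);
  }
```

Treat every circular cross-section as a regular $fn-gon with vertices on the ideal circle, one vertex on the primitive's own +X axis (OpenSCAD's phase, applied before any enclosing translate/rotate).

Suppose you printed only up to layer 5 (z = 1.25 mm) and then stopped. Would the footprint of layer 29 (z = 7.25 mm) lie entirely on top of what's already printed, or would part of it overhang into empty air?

Compare the two slices. At z = 1.25: the cylinder: section is a regular 6-gon, circumradius r=8.5 (area = (6/2)·8.500²·sin(360°/6) = 187.71 mm²); the cube at (13.5, 3.5) (footprint 15.5×11) is included at this height (area 170.50 mm²); the cube at (11, -3.5) is present — its section is the full 8.5×21.5 rectangle (area 182.75 mm²); the r=8.5 cylinder at (8.5, 10) contributes a regular 6-gon of circumradius 8.5 (area = (6/2)·8.500²·sin(360°/6) = 187.71 mm²); Subtracting the remaining from the first: starting from the r=8.5 cylinder (187.71 mm²), the 15.5×11 cube at (13.5, 3.5) misses the remaining region (no effect); the 8.5×21.5 cube at (11, -3.5) misses the remaining region (no effect); the r=8.5 cylinder at (8.5, 10) partially overlaps it — only the 12.88 mm² overlap (of its 187.71 mm²) is removed, clipping the outline — area = 174.84 mm²; (rotated 50° about Z; rotation is an isometry so areas/perimeters/island counts are preserved). At z = 7.25: the r=8.5 cylinder contributes a regular 6-gon of circumradius 8.5 (area = (6/2)·8.500²·sin(360°/6) = 187.71 mm²); the cube at (13.5, 3.5) is present — its section is the full 15.5×11 rectangle (area 170.50 mm²); the cube at (11, -3.5) is present — its section is the full 8.5×21.5 rectangle (area 182.75 mm²); the cylinder at (8.5, 10): section is a regular 6-gon, circumradius r=8.5 (area = (6/2)·8.500²·sin(360°/6) = 187.71 mm²); Subtracting the remaining from the first: starting from the r=8.5 cylinder (187.71 mm²), the 15.5×11 cube at (13.5, 3.5) misses the remaining region (no effect); the 8.5×21.5 cube at (11, -3.5) misses the remaining region (no effect); the r=8.5 cylinder at (8.5, 10) partially overlaps it — only the 12.88 mm² overlap (of its 187.71 mm²) is removed, clipping the outline — area = 174.84 mm²; (whole slice rotated 50° about Z — lengths, areas and connectivity unchanged). Checking containment: the cross-section at z = 7.25 is a subset of the cross-section at z = 1.25.

entirely on top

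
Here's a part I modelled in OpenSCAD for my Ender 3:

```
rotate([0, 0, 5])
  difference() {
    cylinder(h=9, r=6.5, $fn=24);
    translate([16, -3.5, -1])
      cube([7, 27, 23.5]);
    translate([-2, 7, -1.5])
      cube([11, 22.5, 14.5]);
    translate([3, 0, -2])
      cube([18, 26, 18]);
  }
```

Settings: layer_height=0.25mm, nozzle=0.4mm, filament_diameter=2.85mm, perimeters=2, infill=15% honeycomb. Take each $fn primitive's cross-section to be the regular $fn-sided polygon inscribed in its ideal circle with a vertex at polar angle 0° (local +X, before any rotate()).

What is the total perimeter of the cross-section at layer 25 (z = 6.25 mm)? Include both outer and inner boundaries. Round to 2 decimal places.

At z = 6.25 mm: the r=6.5 cylinder contributes a regular 24-gon of circumradius 6.5 (perimeter = 2·24·6.500·sin(180°/24) = 40.72 mm); the cube at (16, -3.5) (footprint 7×27) is included at this height (perimeter 68.00 mm); the cube at (-2, 7) is present — its section is the full 11×22.5 rectangle (perimeter 67.00 mm); the 18×26 cube at (3, 0) contributes its full rectangle (perimeter 88.00 mm); Taking the first minus the rest: starting from the r=6.5 cylinder, the 7×27 cube at (16, -3.5) misses the remaining region (no effect); the 11×22.5 cube at (-2, 7) misses the remaining region (no effect); the 18×26 cube at (3, 0) partially overlaps it — only the 14.14 mm² overlap (of its 468.00 mm²) is removed, clipping the outline — boundary = 42.90 mm; (rotated 5° about Z; rotation is an isometry so areas/perimeters/island counts are preserved). Overall, the cross-section is a single solid region. Total boundary length (outer) = 42.90 mm.

42.90 mm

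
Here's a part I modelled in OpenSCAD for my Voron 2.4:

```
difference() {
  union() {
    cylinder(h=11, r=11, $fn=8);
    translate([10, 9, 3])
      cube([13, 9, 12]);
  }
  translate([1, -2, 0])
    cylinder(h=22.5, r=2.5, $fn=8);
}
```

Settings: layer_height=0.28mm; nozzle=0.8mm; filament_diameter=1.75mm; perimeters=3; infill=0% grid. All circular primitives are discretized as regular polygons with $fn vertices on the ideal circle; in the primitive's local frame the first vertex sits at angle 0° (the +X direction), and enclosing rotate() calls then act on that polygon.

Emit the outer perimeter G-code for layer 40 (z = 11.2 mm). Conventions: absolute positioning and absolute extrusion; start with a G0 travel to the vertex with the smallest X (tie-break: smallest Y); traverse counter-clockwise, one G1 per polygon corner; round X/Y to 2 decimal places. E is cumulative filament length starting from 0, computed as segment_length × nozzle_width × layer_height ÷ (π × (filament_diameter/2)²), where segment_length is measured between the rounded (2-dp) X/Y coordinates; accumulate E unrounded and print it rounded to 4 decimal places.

At z = 11.2 mm: the cylinder does not reach this height (z outside [0, 11]); the 13×9 cube at (10, 9) contributes its full rectangle; Taking the union: only the 13×9 cube at (10, 9) is present, so the union is just that shape — 1 connected region; the cylinder at (1, -2): section is a regular 8-gon, circumradius r=2.5; After the difference (first − rest): starting from the result so far, the r=2.5 cylinder at (1, -2) misses the remaining region (no effect) — 1 connected region. The outline is a single polygon with 4 vertices. Extrusion per mm of travel: 0.8 × 0.28 / (π × 0.875²) = 0.093128. Accumulating E over each segment gives final E = 4.0976.

G0 X10.00 Y9.00 Z11.20
G1 X23.00 Y9.00 E1.2107
G1 X23.00 Y18.00 E2.0488
G1 X10.00 Y18.00 E3.2595
G1 X10.00 Y9.00 E4.0976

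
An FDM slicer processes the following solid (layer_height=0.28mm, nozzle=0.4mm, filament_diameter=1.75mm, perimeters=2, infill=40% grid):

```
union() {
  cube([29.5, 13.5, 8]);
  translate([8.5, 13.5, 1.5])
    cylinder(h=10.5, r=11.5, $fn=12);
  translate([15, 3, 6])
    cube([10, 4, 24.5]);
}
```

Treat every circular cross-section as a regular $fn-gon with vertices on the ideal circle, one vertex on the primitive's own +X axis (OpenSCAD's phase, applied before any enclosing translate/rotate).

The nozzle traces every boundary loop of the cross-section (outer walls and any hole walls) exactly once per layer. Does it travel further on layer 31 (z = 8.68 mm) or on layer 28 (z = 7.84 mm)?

layer 28 (z = 7.84 mm)

Layer 31 (z = 8.68): the cube is not intersected at this z (z outside [0, 8]); the r=11.5 cylinder at (8.5, 13.5) contributes a regular 12-gon of circumradius 11.5 (perimeter = 2·12·11.500·sin(180°/12) = 71.43 mm); the 10×4 cube at (15, 3) contributes its full rectangle (perimeter 28.00 mm); Taking the union: the regions partially overlap (shared area 3.67 mm²), so the edge portions inside another operand are dropped and the merged outline is re-measured after clipping — boundary = 90.18 mm. So its perimeter = 90.18 mm. Layer 28 (z = 7.84): the cube is present — its section is the full 29.5×13.5 rectangle (perimeter 86.00 mm); the cylinder at (8.5, 13.5): section is a regular 12-gon, circumradius r=11.5 (perimeter = 2·12·11.500·sin(180°/12) = 71.43 mm); the cube at (15, 3) is present — its section is the full 10×4 rectangle (perimeter 28.00 mm); Taking the union: the regions partially overlap (shared area 224.49 mm²), so the edge portions inside another operand are dropped and the merged outline is re-measured after clipping — boundary = 102.52 mm. So its perimeter = 102.52 mm. Layer 28 is larger (102.52 vs 90.18 mm).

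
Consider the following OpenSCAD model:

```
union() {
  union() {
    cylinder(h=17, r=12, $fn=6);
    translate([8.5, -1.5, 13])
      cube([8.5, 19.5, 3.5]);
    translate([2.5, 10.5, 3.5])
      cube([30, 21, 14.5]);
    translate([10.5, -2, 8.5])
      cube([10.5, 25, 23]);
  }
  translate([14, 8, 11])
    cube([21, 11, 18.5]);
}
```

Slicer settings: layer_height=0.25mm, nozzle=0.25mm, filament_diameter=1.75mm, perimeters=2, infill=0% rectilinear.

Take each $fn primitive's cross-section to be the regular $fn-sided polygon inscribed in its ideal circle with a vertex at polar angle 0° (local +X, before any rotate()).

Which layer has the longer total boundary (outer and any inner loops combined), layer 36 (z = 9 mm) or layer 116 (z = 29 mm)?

Layer 36 (z = 9): the r=12 cylinder contributes a regular 6-gon of circumradius 12 (perimeter = 2·6·12.000·sin(180°/6) = 72.00 mm); the cube at (8.5, -1.5) is absent (z outside [13, 16.5]); the 30×21 cube at (2.5, 10.5) contributes its full rectangle (perimeter 102.00 mm); the cube at (10.5, -2) is present — its section is the full 10.5×25 rectangle (perimeter 71.00 mm); Taking the union: the regions partially overlap (shared area 135.04 mm²), so the edge portions inside another operand are dropped and the merged outline is re-measured after clipping — boundary = 188.75 mm; the cube at (14, 8) does not reach this height (z outside [11, 29.5]); Merging all regions: only the result so far is present, so the union is just that shape — boundary = 188.75 mm. So its perimeter = 188.75 mm. Layer 116 (z = 29): the cylinder is absent (z outside [0, 17]); the cube at (8.5, -1.5) does not reach this height (z outside [13, 16.5]); the cube at (2.5, 10.5) is not intersected at this z (z outside [3.5, 18]); the cube at (10.5, -2) is present — its section is the full 10.5×25 rectangle (perimeter 71.00 mm); Merging all regions: only the 10.5×25 cube at (10.5, -2) is present, so the union is just that shape — boundary = 71.00 mm; the cube at (14, 8) is present — its section is the full 21×11 rectangle (perimeter 64.00 mm); Combining (union): the regions partially overlap (shared area 77.00 mm²), so the edge portions inside another operand are dropped and the merged outline is re-measured after clipping — boundary = 99.00 mm. So its perimeter = 99.00 mm. Layer 36 is larger (188.75 vs 99.00 mm).

layer 36 (z = 9 mm)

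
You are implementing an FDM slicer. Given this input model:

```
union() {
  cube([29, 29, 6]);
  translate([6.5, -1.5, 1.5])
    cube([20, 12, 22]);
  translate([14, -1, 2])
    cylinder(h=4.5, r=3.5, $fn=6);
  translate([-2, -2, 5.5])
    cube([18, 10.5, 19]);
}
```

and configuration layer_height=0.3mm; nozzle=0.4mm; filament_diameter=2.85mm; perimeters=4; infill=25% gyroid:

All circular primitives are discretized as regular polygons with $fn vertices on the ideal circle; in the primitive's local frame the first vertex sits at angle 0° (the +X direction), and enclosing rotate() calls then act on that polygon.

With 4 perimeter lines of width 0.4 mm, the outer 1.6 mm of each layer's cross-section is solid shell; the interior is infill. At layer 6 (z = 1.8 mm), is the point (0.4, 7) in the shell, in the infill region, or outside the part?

At z = 1.8 mm: the cube (footprint 29×29) is included at this height; the cube at (6.5, -1.5) (footprint 20×12) is included at this height; the cylinder at (14, -1) is not intersected at this z (z outside [2, 6.5]); the cube at (-2, -2) is absent (z outside [5.5, 24.5]); Combining (union): the regions partially overlap (shared area 210.00 mm²), so overlapping operands fuse into one piece — 1 connected region. Overall, the cross-section is a single solid region. The nearest boundary edge runs (0.00, 0.00)→(0.00, 29.00); distance from the point to it = 0.40 mm. The point is inside the cross-section, 0.40 mm from the nearest boundary — within the 1.6 mm shell band (4 × 0.4).

shell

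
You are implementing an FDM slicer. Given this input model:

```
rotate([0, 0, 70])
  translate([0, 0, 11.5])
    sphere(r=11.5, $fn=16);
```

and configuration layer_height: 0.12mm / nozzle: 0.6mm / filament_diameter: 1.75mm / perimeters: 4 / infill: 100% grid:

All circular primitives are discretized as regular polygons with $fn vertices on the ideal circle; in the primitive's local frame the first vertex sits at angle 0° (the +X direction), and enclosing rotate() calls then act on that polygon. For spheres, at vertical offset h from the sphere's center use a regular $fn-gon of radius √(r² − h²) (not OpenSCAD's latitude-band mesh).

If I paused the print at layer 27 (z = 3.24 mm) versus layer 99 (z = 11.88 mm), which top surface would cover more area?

layer 99 (z = 11.88 mm)

Layer 27 (z = 3.24): the sphere: section is a regular 16-gon, circumradius = √(r²−h²) = √(11.5²−8.26²) = 8.001 (area = (16/2)·8.001²·sin(360°/16) = 196.00 mm²); (whole slice rotated 70° about Z — lengths, areas and connectivity unchanged). So its area = 196.00 mm². Layer 99 (z = 11.88): the r=11.5 sphere slices to a regular 16-gon of circumradius 11.494 (√(r²−h²) with h=0.38 from center) (area = (16/2)·11.494²·sin(360°/16) = 404.44 mm²); (whole slice rotated 70° about Z — lengths, areas and connectivity unchanged). So its area = 404.44 mm². Layer 99 is larger (404.44 vs 196.00 mm²).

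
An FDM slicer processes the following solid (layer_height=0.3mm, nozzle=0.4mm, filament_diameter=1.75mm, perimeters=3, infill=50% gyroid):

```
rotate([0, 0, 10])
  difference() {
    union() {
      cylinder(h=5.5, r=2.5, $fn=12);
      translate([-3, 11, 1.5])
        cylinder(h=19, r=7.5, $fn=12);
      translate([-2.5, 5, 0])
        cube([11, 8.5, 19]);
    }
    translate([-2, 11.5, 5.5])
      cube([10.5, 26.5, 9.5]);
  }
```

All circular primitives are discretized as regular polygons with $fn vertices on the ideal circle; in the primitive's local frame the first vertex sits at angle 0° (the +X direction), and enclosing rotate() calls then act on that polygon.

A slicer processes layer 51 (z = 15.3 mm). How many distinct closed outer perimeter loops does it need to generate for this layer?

At z = 15.3 mm: the cylinder is absent (z outside [0, 5.5]); the r=7.5 cylinder at (-3, 11) gives a regular 12-gon of circumradius 7.5 (constant along its height); the cube at (-2.5, 5) is present — its section is the full 11×8.5 rectangle; Combining (union): the regions partially overlap (shared area 51.99 mm²), so overlapping operands fuse into one piece — 1 connected region; the cube at (-2, 11.5) is not intersected at this z (z outside [5.5, 15]); After the difference (first − rest): none of the subtracted shapes is present at this height, so that combined region is unchanged — 1 connected region; (whole slice rotated 10° about Z — lengths, areas and connectivity unchanged). The result has 1 disconnected region.

1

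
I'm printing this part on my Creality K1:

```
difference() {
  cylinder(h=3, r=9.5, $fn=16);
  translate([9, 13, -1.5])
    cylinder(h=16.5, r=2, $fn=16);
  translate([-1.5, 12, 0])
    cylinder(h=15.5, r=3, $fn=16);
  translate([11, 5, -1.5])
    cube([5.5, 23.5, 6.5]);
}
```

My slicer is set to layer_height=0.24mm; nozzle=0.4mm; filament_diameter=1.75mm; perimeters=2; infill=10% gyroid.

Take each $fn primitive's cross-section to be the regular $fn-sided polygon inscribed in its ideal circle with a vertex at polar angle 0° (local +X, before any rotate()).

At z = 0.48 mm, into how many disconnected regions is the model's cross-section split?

1

At z = 0.48 mm: the cylinder: section is a regular 16-gon, circumradius r=9.5; the cylinder at (9, 13): section is a regular 16-gon, circumradius r=2; the r=3 cylinder at (-1.5, 12) gives a regular 16-gon of circumradius 3 (constant along its height); the 5.5×23.5 cube at (11, 5) contributes its full rectangle; Subtracting the remaining from the first: starting from the r=9.5 cylinder, the r=2 cylinder at (9, 13) misses the remaining region (no effect); the r=3 cylinder at (-1.5, 12) partially overlaps it — only the 0.33 mm² overlap (of its 27.55 mm²) is removed, clipping the outline; the 5.5×23.5 cube at (11, 5) misses the remaining region (no effect) — 1 connected region. The result has 1 disconnected region.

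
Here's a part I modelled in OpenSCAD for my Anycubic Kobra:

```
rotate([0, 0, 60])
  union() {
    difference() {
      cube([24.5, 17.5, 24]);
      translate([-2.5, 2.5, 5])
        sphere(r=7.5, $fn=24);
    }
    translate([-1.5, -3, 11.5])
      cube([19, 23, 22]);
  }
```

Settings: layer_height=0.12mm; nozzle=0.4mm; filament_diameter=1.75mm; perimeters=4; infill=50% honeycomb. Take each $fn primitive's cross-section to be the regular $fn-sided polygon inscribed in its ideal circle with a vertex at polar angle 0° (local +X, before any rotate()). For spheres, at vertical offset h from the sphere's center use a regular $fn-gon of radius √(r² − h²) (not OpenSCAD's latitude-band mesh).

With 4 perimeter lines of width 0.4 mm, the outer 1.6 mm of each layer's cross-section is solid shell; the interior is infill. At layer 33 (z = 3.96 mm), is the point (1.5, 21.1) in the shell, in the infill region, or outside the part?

At z = 3.96 mm: the cube is present — its section is the full 24.5×17.5 rectangle; the r=7.5 sphere at (-2.5, 2.5) contributes a regular 24-gon of circumradius √(7.5²−1.04²) = 7.428; Taking the first minus the rest: starting from the 24.5×17.5 cube, the r=7.5 sphere at (-2.5, 2.5) partially overlaps it — only the 36.59 mm² overlap (of its 171.34 mm²) is removed, clipping the outline — 1 connected region; the cube at (-1.5, -3) is absent (z outside [11.5, 33.5]); Merging all regions: only the result so far is present, so the union is just that shape — 1 connected region; (whole slice rotated 60° about Z — lengths, areas and connectivity unchanged). Overall, the cross-section is a single solid region. Undo the 60° rotation: the query point maps to (19.023, 9.251) in the un-rotated model frame. The nearest boundary edge runs (24.50, 17.50)→(24.50, 0.00); distance from the point to it = 5.48 mm. The point is inside the cross-section and 5.48 mm from the nearest boundary — more than the 1.6 mm shell width (4 × 0.4), so it's in the infill interior.

infill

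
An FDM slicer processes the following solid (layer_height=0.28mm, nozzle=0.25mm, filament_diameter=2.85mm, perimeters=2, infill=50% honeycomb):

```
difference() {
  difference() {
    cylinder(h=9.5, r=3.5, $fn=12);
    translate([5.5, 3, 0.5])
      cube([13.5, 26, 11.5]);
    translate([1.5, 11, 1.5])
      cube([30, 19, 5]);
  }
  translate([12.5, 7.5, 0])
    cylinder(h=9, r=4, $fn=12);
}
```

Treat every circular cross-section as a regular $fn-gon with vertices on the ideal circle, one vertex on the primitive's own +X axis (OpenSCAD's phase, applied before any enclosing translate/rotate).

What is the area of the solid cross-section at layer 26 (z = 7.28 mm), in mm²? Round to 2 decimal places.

At z = 7.28 mm: the r=3.5 cylinder contributes a regular 12-gon of circumradius 3.5 (area = (12/2)·3.500²·sin(360°/12) = 36.75 mm²); the cube at (5.5, 3) is present — its section is the full 13.5×26 rectangle (area 351.00 mm²); the cube at (1.5, 11) does not reach this height (z outside [1.5, 6.5]); After the difference (first − rest): starting from the r=3.5 cylinder (36.75 mm²), the 13.5×26 cube at (5.5, 3) misses the remaining region (no effect) — area = 36.75 mm²; the r=4 cylinder at (12.5, 7.5) contributes a regular 12-gon of circumradius 4 (area = (12/2)·4.000²·sin(360°/12) = 48.00 mm²); After the difference (first − rest): starting from the result so far (36.75 mm²), the r=4 cylinder at (12.5, 7.5) misses the remaining region (no effect) — area = 36.75 mm². Overall, the cross-section is a single solid region. Net area = 36.75 mm².

36.75 mm²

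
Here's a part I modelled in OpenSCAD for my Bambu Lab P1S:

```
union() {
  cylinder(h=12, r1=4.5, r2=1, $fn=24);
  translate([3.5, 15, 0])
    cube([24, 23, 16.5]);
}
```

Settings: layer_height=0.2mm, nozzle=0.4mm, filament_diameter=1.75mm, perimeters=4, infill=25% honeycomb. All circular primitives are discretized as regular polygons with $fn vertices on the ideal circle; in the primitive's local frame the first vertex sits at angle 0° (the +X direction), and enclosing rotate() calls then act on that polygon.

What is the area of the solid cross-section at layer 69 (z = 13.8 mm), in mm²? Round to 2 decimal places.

At z = 13.8 mm: the cone is not intersected at this z (z outside [0, 12]); the 24×23 cube at (3.5, 15) contributes its full rectangle (area 552.00 mm²); Combining (union): only the 24×23 cube at (3.5, 15) is present, so the union is just that shape — area = 552.00 mm². Overall, the cross-section is a single solid region. Net area = 552.00 mm².

552.00 mm²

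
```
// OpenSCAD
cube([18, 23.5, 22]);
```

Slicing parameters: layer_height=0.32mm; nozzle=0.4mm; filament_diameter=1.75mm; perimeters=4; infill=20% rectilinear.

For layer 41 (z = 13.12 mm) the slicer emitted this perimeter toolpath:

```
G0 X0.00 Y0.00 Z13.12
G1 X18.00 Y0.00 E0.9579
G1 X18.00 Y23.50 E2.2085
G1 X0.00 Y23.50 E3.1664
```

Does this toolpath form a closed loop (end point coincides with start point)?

Start point (G0): (0.00, 0.00). End point (last G1): the path does not return to the start — open.

no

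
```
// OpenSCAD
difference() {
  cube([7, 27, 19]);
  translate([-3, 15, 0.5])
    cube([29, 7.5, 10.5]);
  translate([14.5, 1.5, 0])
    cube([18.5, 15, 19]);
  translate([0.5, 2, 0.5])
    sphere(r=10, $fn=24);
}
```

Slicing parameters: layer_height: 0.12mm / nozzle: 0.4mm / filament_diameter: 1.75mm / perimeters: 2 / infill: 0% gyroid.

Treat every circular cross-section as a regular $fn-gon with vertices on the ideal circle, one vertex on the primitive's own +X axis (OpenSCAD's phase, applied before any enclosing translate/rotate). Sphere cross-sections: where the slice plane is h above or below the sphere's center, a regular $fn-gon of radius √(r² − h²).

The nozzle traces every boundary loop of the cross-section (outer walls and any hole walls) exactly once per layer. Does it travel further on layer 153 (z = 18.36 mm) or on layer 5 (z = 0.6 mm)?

layer 153 (z = 18.36 mm)

Layer 153 (z = 18.36): the cube is present — its section is the full 7×27 rectangle (perimeter 68.00 mm); the cube at (-3, 15) is not intersected at this z (z outside [0.5, 11]); the 18.5×15 cube at (14.5, 1.5) contributes its full rectangle (perimeter 67.00 mm); the sphere at (0.5, 2) is not intersected at this z (|z−center|=17.860 > r=10); Subtracting the remaining from the first: starting from the 7×27 cube, the 18.5×15 cube at (14.5, 1.5) misses the remaining region (no effect) — boundary = 68.00 mm. So its perimeter = 68.00 mm. Layer 5 (z = 0.6): the cube (footprint 7×27) is included at this height (perimeter 68.00 mm); the cube at (-3, 15) is present — its section is the full 29×7.5 rectangle (perimeter 73.00 mm); the 18.5×15 cube at (14.5, 1.5) contributes its full rectangle (perimeter 67.00 mm); the sphere at (0.5, 2): section is a regular 24-gon, circumradius = √(r²−h²) = √(10²−0.1²) = 9.999 (perimeter = 2·24·9.999·sin(180°/24) = 62.65 mm); Subtracting the remaining from the first: starting from the 7×27 cube, the 29×7.5 cube at (-3, 15) partially overlaps it — only the 52.50 mm² overlap (of its 217.50 mm²) is removed, clipping the outline; the 18.5×15 cube at (14.5, 1.5) misses the remaining region (no effect); the r=10 sphere at (0.5, 2) partially overlaps it — only the 78.64 mm² overlap (of its 310.55 mm²) is removed, clipping the outline — boundary = 46.17 mm. So its perimeter = 46.17 mm. Layer 153 is larger (68.00 vs 46.17 mm).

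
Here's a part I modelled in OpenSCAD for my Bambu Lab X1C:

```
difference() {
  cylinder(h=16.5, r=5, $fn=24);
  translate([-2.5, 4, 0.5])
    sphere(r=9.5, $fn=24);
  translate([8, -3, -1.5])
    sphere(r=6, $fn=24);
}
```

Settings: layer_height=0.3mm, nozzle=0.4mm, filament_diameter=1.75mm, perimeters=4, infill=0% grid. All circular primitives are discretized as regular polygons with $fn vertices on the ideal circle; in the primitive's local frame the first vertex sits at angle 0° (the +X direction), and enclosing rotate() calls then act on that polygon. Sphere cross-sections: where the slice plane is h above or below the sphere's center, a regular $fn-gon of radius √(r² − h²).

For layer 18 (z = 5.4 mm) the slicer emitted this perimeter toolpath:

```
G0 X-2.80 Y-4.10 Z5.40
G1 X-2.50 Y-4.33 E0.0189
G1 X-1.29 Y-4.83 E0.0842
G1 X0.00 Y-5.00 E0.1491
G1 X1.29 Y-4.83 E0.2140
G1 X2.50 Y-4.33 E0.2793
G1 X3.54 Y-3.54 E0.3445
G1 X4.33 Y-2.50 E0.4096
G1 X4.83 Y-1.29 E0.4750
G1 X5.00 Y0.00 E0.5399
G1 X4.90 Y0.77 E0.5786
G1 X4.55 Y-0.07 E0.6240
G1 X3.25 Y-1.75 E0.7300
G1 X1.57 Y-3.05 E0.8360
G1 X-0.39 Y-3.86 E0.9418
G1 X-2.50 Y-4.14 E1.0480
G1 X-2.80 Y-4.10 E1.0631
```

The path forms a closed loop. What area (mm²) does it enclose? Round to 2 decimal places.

11.06 mm²

Apply the shoelace formula to the sequence of (X, Y) vertices; enclosed area = 11.06 mm².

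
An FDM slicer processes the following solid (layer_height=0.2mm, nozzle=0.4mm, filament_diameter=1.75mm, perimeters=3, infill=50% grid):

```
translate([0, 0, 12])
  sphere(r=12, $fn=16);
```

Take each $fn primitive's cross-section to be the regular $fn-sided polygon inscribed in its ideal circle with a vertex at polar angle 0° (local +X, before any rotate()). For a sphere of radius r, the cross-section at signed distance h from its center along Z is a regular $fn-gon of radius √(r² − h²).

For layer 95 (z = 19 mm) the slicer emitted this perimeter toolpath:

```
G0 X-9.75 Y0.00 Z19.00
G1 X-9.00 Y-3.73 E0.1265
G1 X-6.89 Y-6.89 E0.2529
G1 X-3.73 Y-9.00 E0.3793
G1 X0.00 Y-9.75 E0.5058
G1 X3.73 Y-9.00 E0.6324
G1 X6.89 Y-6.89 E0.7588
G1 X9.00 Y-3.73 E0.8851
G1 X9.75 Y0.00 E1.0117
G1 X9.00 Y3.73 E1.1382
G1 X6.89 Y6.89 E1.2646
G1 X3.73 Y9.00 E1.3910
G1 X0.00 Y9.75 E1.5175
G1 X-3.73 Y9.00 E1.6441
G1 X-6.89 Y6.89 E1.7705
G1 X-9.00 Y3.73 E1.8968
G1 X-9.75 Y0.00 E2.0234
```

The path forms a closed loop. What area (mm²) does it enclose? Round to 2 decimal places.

Apply the shoelace formula to the sequence of (X, Y) vertices; enclosed area = 290.71 mm².

290.71 mm²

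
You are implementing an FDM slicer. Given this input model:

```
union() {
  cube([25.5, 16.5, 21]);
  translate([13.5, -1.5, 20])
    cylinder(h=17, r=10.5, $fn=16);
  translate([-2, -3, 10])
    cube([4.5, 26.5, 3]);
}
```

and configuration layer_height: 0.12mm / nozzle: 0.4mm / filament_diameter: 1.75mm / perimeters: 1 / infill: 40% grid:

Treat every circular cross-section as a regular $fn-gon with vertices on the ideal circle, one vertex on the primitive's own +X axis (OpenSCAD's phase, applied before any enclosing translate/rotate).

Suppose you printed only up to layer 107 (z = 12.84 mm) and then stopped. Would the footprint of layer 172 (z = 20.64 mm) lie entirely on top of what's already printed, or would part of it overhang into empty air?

part overhangs

Compare the two slices. At z = 12.84: the cube is present — its section is the full 25.5×16.5 rectangle (area 420.75 mm²); the cylinder at (13.5, -1.5) is absent (z outside [20, 37]); the cube at (-2, -3) is present — its section is the full 4.5×26.5 rectangle (area 119.25 mm²); Merging all regions: the regions partially overlap — summed areas 540.00 mm² minus the doubly-counted overlap 41.25 mm² gives 498.75 mm² — area = 498.75 mm². At z = 20.64: the cube (footprint 25.5×16.5) is included at this height (area 420.75 mm²); the r=10.5 cylinder at (13.5, -1.5) contributes a regular 16-gon of circumradius 10.5 (area = (16/2)·10.500²·sin(360°/16) = 337.53 mm²); the cube at (-2, -3) is not intersected at this z (z outside [10, 13]); Combining (union): the regions partially overlap — summed areas 758.28 mm² minus the doubly-counted overlap 137.71 mm² gives 620.57 mm² — area = 620.57 mm². Checking containment: at z = 20.64 the cross-section extends beyond the z = 12.84 cross-section by about 199.82 mm².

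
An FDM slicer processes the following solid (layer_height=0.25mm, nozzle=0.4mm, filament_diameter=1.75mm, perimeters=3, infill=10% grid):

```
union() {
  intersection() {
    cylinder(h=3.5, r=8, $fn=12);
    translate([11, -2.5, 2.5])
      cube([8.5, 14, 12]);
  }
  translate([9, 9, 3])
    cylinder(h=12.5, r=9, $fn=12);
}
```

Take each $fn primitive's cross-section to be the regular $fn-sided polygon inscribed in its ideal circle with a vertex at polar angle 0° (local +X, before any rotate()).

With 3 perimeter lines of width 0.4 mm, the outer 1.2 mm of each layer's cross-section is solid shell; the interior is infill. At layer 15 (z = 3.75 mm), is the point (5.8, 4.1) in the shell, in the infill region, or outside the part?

At z = 3.75 mm: the cylinder is absent (z outside [0, 3.5]); the cube at (11, -2.5) is present — its section is the full 8.5×14 rectangle; After intersecting: at least one operand is absent at this height, so nothing remains; the r=9 cylinder at (9, 9) gives a regular 12-gon of circumradius 9 (constant along its height); Merging all regions: only the r=9 cylinder at (9, 9) is present, so the union is just that shape — 1 connected region. Overall, the cross-section is a single solid region. The nearest boundary edge runs (1.21, 4.50)→(4.50, 1.21); distance from the point to it = 2.97 mm. The point is inside the cross-section and 2.97 mm from the nearest boundary — more than the 1.2 mm shell width (3 × 0.4), so it's in the infill interior.

infill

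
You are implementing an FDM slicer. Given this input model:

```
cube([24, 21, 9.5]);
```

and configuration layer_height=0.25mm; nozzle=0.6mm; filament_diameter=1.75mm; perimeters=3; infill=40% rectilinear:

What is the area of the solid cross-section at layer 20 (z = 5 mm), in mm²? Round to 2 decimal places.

504.00 mm²

At z = 5 mm: the cube (footprint 24×21) is included at this height (area 504.00 mm²). Overall, the cross-section is a single solid region. Net area = 504.00 mm².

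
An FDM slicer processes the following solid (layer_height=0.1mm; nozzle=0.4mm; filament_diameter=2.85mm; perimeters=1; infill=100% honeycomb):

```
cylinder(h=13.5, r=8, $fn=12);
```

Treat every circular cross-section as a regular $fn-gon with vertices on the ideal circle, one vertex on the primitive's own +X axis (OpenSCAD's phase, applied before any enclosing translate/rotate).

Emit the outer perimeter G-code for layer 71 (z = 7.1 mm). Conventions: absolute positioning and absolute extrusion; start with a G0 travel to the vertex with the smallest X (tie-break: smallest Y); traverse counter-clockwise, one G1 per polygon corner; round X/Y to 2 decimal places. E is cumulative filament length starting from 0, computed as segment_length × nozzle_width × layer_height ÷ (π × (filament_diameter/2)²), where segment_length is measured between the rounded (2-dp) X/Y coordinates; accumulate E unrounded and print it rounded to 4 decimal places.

G0 X-8.00 Y0.00 Z7.10
G1 X-6.93 Y-4.00 E0.0260
G1 X-4.00 Y-6.93 E0.0519
G1 X0.00 Y-8.00 E0.0779
G1 X4.00 Y-6.93 E0.1039
G1 X6.93 Y-4.00 E0.1299
G1 X8.00 Y0.00 E0.1558
G1 X6.93 Y4.00 E0.1818
G1 X4.00 Y6.93 E0.2078
G1 X0.00 Y8.00 E0.2337
G1 X-4.00 Y6.93 E0.2597
G1 X-6.93 Y4.00 E0.2857
G1 X-8.00 Y0.00 E0.3116

At z = 7.1 mm: the cylinder: section is a regular 12-gon, circumradius r=8. The outline is a single polygon with 12 vertices. Extrusion per mm of travel: 0.4 × 0.1 / (π × 1.425²) = 0.006270. Accumulating E over each segment gives final E = 0.3116.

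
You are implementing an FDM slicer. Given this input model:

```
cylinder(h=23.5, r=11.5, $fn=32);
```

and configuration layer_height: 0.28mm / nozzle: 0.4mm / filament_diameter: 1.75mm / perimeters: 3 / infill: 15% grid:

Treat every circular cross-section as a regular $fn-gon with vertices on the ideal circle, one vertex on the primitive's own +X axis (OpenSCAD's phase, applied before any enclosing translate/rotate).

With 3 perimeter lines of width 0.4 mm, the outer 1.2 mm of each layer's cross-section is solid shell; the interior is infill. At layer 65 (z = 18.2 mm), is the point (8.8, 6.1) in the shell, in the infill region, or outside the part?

At z = 18.2 mm: the r=11.5 cylinder gives a regular 32-gon of circumradius 11.5 (constant along its height). Overall, the cross-section is a single solid region. The nearest boundary edge runs (9.56, 6.39)→(8.13, 8.13); distance from the point to it = 0.77 mm. The point is inside the cross-section, 0.77 mm from the nearest boundary — within the 1.2 mm shell band (3 × 0.4).

shell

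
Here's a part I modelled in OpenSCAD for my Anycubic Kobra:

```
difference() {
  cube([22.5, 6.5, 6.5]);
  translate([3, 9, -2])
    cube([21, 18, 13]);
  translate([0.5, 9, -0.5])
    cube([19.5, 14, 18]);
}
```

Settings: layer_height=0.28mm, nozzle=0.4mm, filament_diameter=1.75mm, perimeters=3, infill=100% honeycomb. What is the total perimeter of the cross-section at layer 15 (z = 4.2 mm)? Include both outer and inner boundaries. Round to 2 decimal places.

58.00 mm

At z = 4.2 mm: the cube (footprint 22.5×6.5) is included at this height (perimeter 58.00 mm); the 21×18 cube at (3, 9) contributes its full rectangle (perimeter 78.00 mm); the 19.5×14 cube at (0.5, 9) contributes its full rectangle (perimeter 67.00 mm); Taking the first minus the rest: starting from the 22.5×6.5 cube, the 21×18 cube at (3, 9) misses the remaining region (no effect); the 19.5×14 cube at (0.5, 9) misses the remaining region (no effect) — boundary = 58.00 mm. Overall, the cross-section is a single solid region. Total boundary length (outer) = 58.00 mm.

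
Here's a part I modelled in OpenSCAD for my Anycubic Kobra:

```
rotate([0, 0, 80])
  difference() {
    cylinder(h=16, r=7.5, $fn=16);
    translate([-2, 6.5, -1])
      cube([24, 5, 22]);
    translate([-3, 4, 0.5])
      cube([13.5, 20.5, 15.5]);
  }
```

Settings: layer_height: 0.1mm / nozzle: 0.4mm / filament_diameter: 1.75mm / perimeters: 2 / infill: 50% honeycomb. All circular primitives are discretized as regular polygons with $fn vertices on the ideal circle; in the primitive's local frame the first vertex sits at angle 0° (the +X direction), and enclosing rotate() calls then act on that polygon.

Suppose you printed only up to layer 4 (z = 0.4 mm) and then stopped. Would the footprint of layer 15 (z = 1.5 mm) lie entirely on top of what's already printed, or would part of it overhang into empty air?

Compare the two slices. At z = 0.4: the cylinder: section is a regular 16-gon, circumradius r=7.5 (area = (16/2)·7.500²·sin(360°/16) = 172.21 mm²); the 24×5 cube at (-2, 6.5) contributes its full rectangle (area 120.00 mm²); the cube at (-3, 4) is not intersected at this z (z outside [0.5, 16]); After the difference (first − rest): starting from the r=7.5 cylinder (172.21 mm²), the 24×5 cube at (-2, 6.5) partially overlaps it — only the 3.79 mm² overlap (of its 120.00 mm²) is removed, clipping the outline — area = 168.42 mm²; (whole slice rotated 80° about Z — lengths, areas and connectivity unchanged). At z = 1.5: the r=7.5 cylinder gives a regular 16-gon of circumradius 7.5 (constant along its height) (area = (16/2)·7.500²·sin(360°/16) = 172.21 mm²); the cube at (-2, 6.5) is present — its section is the full 24×5 rectangle (area 120.00 mm²); the 13.5×20.5 cube at (-3, 4) contributes its full rectangle (area 276.75 mm²); Taking the first minus the rest: starting from the r=7.5 cylinder (172.21 mm²), the 24×5 cube at (-2, 6.5) partially overlaps it — only the 3.79 mm² overlap (of its 120.00 mm²) is removed, clipping the outline; the 13.5×20.5 cube at (-3, 4) partially overlaps it — only the 20.75 mm² overlap (of its 276.75 mm²) is removed, clipping the outline — area = 147.66 mm²; (rotated 80° about Z; rotation is an isometry so areas/perimeters/island counts are preserved). Checking containment: the cross-section at z = 1.5 is a subset of the cross-section at z = 0.4.

entirely on top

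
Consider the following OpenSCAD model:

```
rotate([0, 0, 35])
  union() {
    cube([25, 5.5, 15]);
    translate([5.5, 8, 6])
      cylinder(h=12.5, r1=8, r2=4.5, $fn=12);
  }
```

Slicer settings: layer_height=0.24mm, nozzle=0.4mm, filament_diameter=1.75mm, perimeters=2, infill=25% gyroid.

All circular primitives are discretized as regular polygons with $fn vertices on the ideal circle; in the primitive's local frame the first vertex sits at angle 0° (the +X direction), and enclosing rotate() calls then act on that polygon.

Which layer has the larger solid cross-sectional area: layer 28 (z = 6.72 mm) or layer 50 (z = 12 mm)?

layer 28 (z = 6.72 mm)

Layer 28 (z = 6.72): the cube (footprint 25×5.5) is included at this height (area 137.50 mm²); the cone at (5.5, 8) contributes a regular 12-gon of circumradius 7.798 (interpolated between r1=8 and r2=4.5 at t=0.058) (area = (12/2)·7.798²·sin(360°/12) = 182.45 mm²); Merging all regions: the regions partially overlap — summed areas 319.95 mm² minus the doubly-counted overlap 51.10 mm² gives 268.84 mm² — area = 268.84 mm²; (rotated 35° about Z; rotation is an isometry so areas/perimeters/island counts are preserved). So its area = 268.84 mm². Layer 50 (z = 12): the 25×5.5 cube contributes its full rectangle (area 137.50 mm²); the cone at (5.5, 8) contributes a regular 12-gon of circumradius 6.320 (interpolated between r1=8 and r2=4.5 at t=0.480) (area = (12/2)·6.320²·sin(360°/12) = 119.83 mm²); Taking the union: the regions partially overlap — summed areas 257.33 mm² minus the doubly-counted overlap 29.95 mm² gives 227.38 mm² — area = 227.38 mm²; (rotated 35° about Z; rotation is an isometry so areas/perimeters/island counts are preserved). So its area = 227.38 mm². Layer 28 is larger (268.84 vs 227.38 mm²).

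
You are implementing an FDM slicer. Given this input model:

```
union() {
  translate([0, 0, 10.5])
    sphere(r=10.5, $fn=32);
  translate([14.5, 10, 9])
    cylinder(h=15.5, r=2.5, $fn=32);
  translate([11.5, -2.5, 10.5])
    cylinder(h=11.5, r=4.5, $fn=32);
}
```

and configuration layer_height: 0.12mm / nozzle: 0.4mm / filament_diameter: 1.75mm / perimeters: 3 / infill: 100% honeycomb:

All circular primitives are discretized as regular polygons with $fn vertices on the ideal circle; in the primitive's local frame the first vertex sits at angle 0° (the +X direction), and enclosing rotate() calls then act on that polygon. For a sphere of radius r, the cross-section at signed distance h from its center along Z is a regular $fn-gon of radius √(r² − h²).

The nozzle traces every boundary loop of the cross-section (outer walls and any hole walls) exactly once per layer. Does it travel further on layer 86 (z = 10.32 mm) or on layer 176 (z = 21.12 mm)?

Layer 86 (z = 10.32): the sphere: section is a regular 32-gon, circumradius = √(r²−h²) = √(10.5²−0.18²) = 10.498 (perimeter = 2·32·10.498·sin(180°/32) = 65.86 mm); the r=2.5 cylinder at (14.5, 10) gives a regular 32-gon of circumradius 2.5 (constant along its height) (perimeter = 2·32·2.500·sin(180°/32) = 15.68 mm); the cylinder at (11.5, -2.5) is absent (z outside [10.5, 22]); Taking the union: the 2 present regions are separate (no shared area or edge), so areas and boundary lengths simply add and each stays a separate island — boundary = 81.54 mm. So its perimeter = 81.54 mm. Layer 176 (z = 21.12): the sphere does not reach this height (|z−center|=10.620 > r=10.5); the cylinder at (14.5, 10): section is a regular 32-gon, circumradius r=2.5 (perimeter = 2·32·2.500·sin(180°/32) = 15.68 mm); the r=4.5 cylinder at (11.5, -2.5) contributes a regular 32-gon of circumradius 4.5 (perimeter = 2·32·4.500·sin(180°/32) = 28.23 mm); Combining (union): the 2 present regions are separate (no shared area or edge), so areas and boundary lengths simply add and each stays a separate island — boundary = 43.91 mm. So its perimeter = 43.91 mm. Layer 86 is larger (81.54 vs 43.91 mm).

layer 86 (z = 10.32 mm)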